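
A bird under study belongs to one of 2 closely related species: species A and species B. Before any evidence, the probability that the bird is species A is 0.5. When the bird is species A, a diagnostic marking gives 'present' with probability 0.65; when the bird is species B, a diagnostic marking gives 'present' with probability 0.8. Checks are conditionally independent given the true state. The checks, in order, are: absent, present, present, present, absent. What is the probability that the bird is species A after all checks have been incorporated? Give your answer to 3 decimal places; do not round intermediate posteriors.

Apply Bayes' rule sequentially, carrying P(species A) forward.
After 'absent': P(species A) = 0.35·0.5000 / (0.35·0.5000 + 0.2·0.5000) ≈ 0.6364
After 'present': P(species A) = 0.65·0.6364 / (0.65·0.6364 + 0.8·0.3636) ≈ 0.5871
After 'present': P(species A) = 0.65·0.5871 / (0.65·0.5871 + 0.8·0.4129) ≈ 0.5360
After 'present': P(species A) = 0.65·0.5360 / (0.65·0.5360 + 0.8·0.4640) ≈ 0.4842
After 'absent': P(species A) = 0.35·0.4842 / (0.35·0.4842 + 0.2·0.5158) ≈ 0.6216

0.622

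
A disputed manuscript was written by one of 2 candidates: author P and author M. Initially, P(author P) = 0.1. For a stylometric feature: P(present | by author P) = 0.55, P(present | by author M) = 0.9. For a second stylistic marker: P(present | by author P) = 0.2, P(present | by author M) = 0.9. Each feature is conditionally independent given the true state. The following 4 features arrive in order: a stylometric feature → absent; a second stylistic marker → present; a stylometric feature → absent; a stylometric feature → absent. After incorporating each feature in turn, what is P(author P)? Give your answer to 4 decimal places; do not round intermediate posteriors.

0.6923

After a stylometric feature='absent': P(author P) = 0.45·0.1000 / (0.45·0.1000 + 0.1·0.9000) ≈ 0.3333
After a second stylistic marker='present': P(author P) = 0.2·0.3333 / (0.2·0.3333 + 0.9·0.6667) ≈ 0.1000
After a stylometric feature='absent': P(author P) = 0.45·0.1000 / (0.45·0.1000 + 0.1·0.9000) ≈ 0.3333
After a stylometric feature='absent': P(author P) = 0.45·0.3333 / (0.45·0.3333 + 0.1·0.6667) ≈ 0.6923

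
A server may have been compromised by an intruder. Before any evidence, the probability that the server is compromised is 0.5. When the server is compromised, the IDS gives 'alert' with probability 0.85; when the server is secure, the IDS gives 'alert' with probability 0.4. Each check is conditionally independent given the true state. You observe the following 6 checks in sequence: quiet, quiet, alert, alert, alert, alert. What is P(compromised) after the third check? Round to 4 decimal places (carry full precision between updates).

Apply Bayes' rule sequentially, carrying P(compromised) forward.
After 'quiet': P(compromised) = 0.15·0.5000 / (0.15·0.5000 + 0.6·0.5000) ≈ 0.2000
After 'quiet': P(compromised) = 0.15·0.2000 / (0.15·0.2000 + 0.6·0.8000) ≈ 0.0588
After 'alert': P(compromised) = 0.85·0.0588 / (0.85·0.0588 + 0.4·0.9412) ≈ 0.1172

0.1172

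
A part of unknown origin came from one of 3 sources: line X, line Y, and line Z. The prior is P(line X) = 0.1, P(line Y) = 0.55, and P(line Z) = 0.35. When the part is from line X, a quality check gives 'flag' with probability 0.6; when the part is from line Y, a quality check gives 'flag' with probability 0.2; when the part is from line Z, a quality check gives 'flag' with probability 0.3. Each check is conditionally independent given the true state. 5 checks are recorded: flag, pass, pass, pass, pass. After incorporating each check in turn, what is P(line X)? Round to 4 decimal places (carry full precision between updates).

Each posterior becomes the prior for the next update.
After 'flag': normaliser = 0.6·0.1000 + 0.2·0.5500 + 0.3·0.3500; P(line X) ≈ 0.2182, P(line Y) ≈ 0.4000, P(line Z) ≈ 0.3818
After 'pass': normaliser = 0.4·0.2182 + 0.8·0.4000 + 0.7·0.3818; P(line X) ≈ 0.1294, P(line Y) ≈ 0.4744, P(line Z) ≈ 0.3962
After 'pass': normaliser = 0.4·0.1294 + 0.8·0.4744 + 0.7·0.3962; P(line X) ≈ 0.0730, P(line Y) ≈ 0.5356, P(line Z) ≈ 0.3914
After 'pass': normaliser = 0.4·0.0730 + 0.8·0.5356 + 0.7·0.3914; P(line X) ≈ 0.0399, P(line Y) ≈ 0.5856, P(line Z) ≈ 0.3745
After 'pass': normaliser = 0.4·0.0399 + 0.8·0.5856 + 0.7·0.3745; P(line X) ≈ 0.0214, P(line Y) ≈ 0.6275, P(line Z) ≈ 0.3511

0.0214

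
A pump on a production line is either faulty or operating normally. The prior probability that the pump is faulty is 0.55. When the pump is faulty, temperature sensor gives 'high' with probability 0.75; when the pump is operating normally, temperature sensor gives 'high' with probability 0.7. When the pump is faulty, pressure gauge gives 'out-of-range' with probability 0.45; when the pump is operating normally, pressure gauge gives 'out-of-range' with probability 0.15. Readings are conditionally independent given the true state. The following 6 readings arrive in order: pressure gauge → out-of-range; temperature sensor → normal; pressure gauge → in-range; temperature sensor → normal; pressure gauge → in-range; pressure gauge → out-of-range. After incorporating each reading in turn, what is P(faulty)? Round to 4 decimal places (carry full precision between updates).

After pressure gauge='out-of-range': P(faulty) = 0.45·0.5500 / (0.45·0.5500 + 0.15·0.4500) ≈ 0.7857
After temperature sensor='normal': P(faulty) = 0.25·0.7857 / (0.25·0.7857 + 0.3·0.2143) ≈ 0.7534
After pressure gauge='in-range': P(faulty) = 0.55·0.7534 / (0.55·0.7534 + 0.85·0.2466) ≈ 0.6641
After temperature sensor='normal': P(faulty) = 0.25·0.6641 / (0.25·0.6641 + 0.3·0.3359) ≈ 0.6223
After pressure gauge='in-range': P(faulty) = 0.55·0.6223 / (0.55·0.6223 + 0.85·0.3777) ≈ 0.5160
After pressure gauge='out-of-range': P(faulty) = 0.45·0.5160 / (0.45·0.5160 + 0.15·0.4840) ≈ 0.7618

0.7618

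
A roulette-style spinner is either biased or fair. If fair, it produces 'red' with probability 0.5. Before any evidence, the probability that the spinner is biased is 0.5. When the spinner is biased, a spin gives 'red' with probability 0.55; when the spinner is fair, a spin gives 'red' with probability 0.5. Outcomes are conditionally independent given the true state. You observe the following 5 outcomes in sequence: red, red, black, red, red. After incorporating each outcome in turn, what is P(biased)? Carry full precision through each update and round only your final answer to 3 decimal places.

After 'red': P(biased) = 0.55·0.5000 / (0.55·0.5000 + 0.5·0.5000) ≈ 0.5238
After 'red': P(biased) = 0.55·0.5238 / (0.55·0.5238 + 0.5·0.4762) ≈ 0.5475
After 'black': P(biased) = 0.45·0.5475 / (0.45·0.5475 + 0.5·0.4525) ≈ 0.5213
After 'red': P(biased) = 0.55·0.5213 / (0.55·0.5213 + 0.5·0.4787) ≈ 0.5450
After 'red': P(biased) = 0.55·0.5450 / (0.55·0.5450 + 0.5·0.4550) ≈ 0.5685

0.569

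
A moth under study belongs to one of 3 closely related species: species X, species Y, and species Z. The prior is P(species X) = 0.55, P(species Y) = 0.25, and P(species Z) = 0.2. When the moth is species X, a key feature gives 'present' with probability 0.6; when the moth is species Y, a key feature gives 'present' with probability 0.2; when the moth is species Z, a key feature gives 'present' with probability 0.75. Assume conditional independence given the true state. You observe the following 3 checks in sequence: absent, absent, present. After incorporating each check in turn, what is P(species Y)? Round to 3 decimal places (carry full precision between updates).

0.340

After 'absent': normaliser = 0.4·0.5500 + 0.8·0.2500 + 0.25·0.2000; P(species X) ≈ 0.4681, P(species Y) ≈ 0.4255, P(species Z) ≈ 0.1064
After 'absent': normaliser = 0.4·0.4681 + 0.8·0.4255 + 0.25·0.1064; P(species X) ≈ 0.3378, P(species Y) ≈ 0.6142, P(species Z) ≈ 0.0480
After 'present': normaliser = 0.6·0.3378 + 0.2·0.6142 + 0.75·0.0480; P(species X) ≈ 0.5607, P(species Y) ≈ 0.3398, P(species Z) ≈ 0.0995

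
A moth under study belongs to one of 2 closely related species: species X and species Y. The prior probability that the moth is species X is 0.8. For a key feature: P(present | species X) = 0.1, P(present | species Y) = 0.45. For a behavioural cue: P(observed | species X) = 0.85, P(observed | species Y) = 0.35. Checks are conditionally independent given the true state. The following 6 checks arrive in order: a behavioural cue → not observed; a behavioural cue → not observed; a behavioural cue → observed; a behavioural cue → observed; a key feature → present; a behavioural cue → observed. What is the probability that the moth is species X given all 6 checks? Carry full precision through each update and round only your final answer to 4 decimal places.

0.4041

After a behavioural cue='not observed': P(species X) = 0.15·0.8000 / (0.15·0.8000 + 0.65·0.2000) ≈ 0.4800
After a behavioural cue='not observed': P(species X) = 0.15·0.4800 / (0.15·0.4800 + 0.65·0.5200) ≈ 0.1756
After a behavioural cue='observed': P(species X) = 0.85·0.1756 / (0.85·0.1756 + 0.35·0.8244) ≈ 0.3409
After a behavioural cue='observed': P(species X) = 0.85·0.3409 / (0.85·0.3409 + 0.35·0.6591) ≈ 0.5568
After a key feature='present': P(species X) = 0.1·0.5568 / (0.1·0.5568 + 0.45·0.4432) ≈ 0.2183
After a behavioural cue='observed': P(species X) = 0.85·0.2183 / (0.85·0.2183 + 0.35·0.7817) ≈ 0.4041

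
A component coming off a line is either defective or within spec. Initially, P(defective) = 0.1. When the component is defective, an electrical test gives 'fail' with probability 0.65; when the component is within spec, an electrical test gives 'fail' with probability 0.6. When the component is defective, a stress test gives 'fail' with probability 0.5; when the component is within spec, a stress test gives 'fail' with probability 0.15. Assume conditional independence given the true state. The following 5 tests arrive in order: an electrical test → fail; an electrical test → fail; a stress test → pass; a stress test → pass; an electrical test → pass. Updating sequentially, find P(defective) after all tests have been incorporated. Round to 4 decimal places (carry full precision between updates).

0.0380

After an electrical test='fail': P(defective) = 0.65·0.1000 / (0.65·0.1000 + 0.6·0.9000) ≈ 0.1074
After an electrical test='fail': P(defective) = 0.65·0.1074 / (0.65·0.1074 + 0.6·0.8926) ≈ 0.1154
After a stress test='pass': P(defective) = 0.5·0.1154 / (0.5·0.1154 + 0.85·0.8846) ≈ 0.0712
After a stress test='pass': P(defective) = 0.5·0.0712 / (0.5·0.0712 + 0.85·0.9288) ≈ 0.0432
After an electrical test='pass': P(defective) = 0.35·0.0432 / (0.35·0.0432 + 0.4·0.9568) ≈ 0.0380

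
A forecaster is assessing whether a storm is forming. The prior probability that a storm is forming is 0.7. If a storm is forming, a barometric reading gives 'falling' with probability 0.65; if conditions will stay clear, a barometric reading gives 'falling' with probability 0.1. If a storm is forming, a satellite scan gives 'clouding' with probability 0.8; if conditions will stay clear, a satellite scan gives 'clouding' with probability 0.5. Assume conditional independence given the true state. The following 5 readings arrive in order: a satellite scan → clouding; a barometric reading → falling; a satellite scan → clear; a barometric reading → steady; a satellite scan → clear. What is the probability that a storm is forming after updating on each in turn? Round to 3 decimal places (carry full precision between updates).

After a satellite scan='clouding': P(storm) = 0.8·0.7000 / (0.8·0.7000 + 0.5·0.3000) ≈ 0.7887
After a barometric reading='falling': P(storm) = 0.65·0.7887 / (0.65·0.7887 + 0.1·0.2113) ≈ 0.9604
After a satellite scan='clear': P(storm) = 0.2·0.9604 / (0.2·0.9604 + 0.5·0.0396) ≈ 0.9066
After a barometric reading='steady': P(storm) = 0.35·0.9066 / (0.35·0.9066 + 0.9·0.0934) ≈ 0.7906
After a satellite scan='clear': P(storm) = 0.2·0.7906 / (0.2·0.7906 + 0.5·0.2094) ≈ 0.6016

0.602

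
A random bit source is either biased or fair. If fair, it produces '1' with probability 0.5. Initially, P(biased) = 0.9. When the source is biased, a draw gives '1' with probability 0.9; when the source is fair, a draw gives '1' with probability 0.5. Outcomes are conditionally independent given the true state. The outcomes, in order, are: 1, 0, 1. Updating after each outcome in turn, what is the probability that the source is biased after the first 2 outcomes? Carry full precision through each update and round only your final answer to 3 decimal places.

After '1': P(biased) = 0.9·0.9000 / (0.9·0.9000 + 0.5·0.1000) ≈ 0.9419
After '0': P(biased) = 0.1·0.9419 / (0.1·0.9419 + 0.5·0.0581) ≈ 0.7642

0.764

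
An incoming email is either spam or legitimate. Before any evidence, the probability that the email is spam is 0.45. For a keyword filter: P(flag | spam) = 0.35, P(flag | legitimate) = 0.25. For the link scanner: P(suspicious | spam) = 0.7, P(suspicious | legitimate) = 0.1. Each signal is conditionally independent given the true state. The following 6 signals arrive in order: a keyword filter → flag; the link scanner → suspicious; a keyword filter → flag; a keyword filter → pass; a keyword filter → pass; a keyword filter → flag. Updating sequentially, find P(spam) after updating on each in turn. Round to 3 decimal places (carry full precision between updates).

0.922

Each posterior becomes the prior for the next update.
After a keyword filter='flag': P(spam) = 0.35·0.4500 / (0.35·0.4500 + 0.25·0.5500) ≈ 0.5339
After the link scanner='suspicious': P(spam) = 0.7·0.5339 / (0.7·0.5339 + 0.1·0.4661) ≈ 0.8891
After a keyword filter='flag': P(spam) = 0.35·0.8891 / (0.35·0.8891 + 0.25·0.1109) ≈ 0.9182
After a keyword filter='pass': P(spam) = 0.65·0.9182 / (0.65·0.9182 + 0.75·0.0818) ≈ 0.9068
After a keyword filter='pass': P(spam) = 0.65·0.9068 / (0.65·0.9068 + 0.75·0.0932) ≈ 0.8940
After a keyword filter='flag': P(spam) = 0.35·0.8940 / (0.35·0.8940 + 0.25·0.1060) ≈ 0.9219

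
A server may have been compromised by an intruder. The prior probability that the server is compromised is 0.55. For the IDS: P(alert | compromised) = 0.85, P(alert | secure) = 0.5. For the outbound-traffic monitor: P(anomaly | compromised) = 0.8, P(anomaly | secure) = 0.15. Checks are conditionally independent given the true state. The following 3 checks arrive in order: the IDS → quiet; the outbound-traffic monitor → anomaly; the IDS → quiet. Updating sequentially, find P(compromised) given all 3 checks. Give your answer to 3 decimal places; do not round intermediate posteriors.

0.370

After the IDS='quiet': P(compromised) = 0.15·0.5500 / (0.15·0.5500 + 0.5·0.4500) ≈ 0.2683
After the outbound-traffic monitor='anomaly': P(compromised) = 0.8·0.2683 / (0.8·0.2683 + 0.15·0.7317) ≈ 0.6617
After the IDS='quiet': P(compromised) = 0.15·0.6617 / (0.15·0.6617 + 0.5·0.3383) ≈ 0.3697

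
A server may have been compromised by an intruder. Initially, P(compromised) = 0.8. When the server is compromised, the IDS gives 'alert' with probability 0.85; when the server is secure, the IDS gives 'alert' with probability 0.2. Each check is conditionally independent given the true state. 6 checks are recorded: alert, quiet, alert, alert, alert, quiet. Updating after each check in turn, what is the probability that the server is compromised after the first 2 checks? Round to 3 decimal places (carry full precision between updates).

0.761

After 'alert': P(compromised) = 0.85·0.8000 / (0.85·0.8000 + 0.2·0.2000) ≈ 0.9444
After 'quiet': P(compromised) = 0.15·0.9444 / (0.15·0.9444 + 0.8·0.0556) ≈ 0.7612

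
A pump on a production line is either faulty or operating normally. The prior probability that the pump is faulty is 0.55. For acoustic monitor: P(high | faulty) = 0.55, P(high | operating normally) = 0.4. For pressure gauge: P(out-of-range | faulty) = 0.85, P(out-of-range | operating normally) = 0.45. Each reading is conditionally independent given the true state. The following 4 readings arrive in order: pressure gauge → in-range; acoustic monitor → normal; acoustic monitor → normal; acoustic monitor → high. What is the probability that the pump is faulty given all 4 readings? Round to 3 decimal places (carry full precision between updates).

Apply Bayes' rule sequentially, carrying P(faulty) forward.
After pressure gauge='in-range': P(faulty) = 0.15·0.5500 / (0.15·0.5500 + 0.55·0.4500) ≈ 0.2500
After acoustic monitor='normal': P(faulty) = 0.45·0.2500 / (0.45·0.2500 + 0.6·0.7500) ≈ 0.2000
After acoustic monitor='normal': P(faulty) = 0.45·0.2000 / (0.45·0.2000 + 0.6·0.8000) ≈ 0.1579
After acoustic monitor='high': P(faulty) = 0.55·0.1579 / (0.55·0.1579 + 0.4·0.8421) ≈ 0.2050

0.205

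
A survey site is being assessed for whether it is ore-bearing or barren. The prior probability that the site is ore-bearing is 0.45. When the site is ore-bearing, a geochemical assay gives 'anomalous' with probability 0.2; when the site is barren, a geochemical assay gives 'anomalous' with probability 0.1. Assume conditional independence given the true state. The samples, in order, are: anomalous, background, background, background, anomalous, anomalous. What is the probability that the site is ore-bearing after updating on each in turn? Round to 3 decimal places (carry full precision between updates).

After 'anomalous': P(ore) = 0.2·0.4500 / (0.2·0.4500 + 0.1·0.5500) ≈ 0.6207
After 'background': P(ore) = 0.8·0.6207 / (0.8·0.6207 + 0.9·0.3793) ≈ 0.5926
After 'background': P(ore) = 0.8·0.5926 / (0.8·0.5926 + 0.9·0.4074) ≈ 0.5639
After 'background': P(ore) = 0.8·0.5639 / (0.8·0.5639 + 0.9·0.4361) ≈ 0.5347
After 'anomalous': P(ore) = 0.2·0.5347 / (0.2·0.5347 + 0.1·0.4653) ≈ 0.6968
After 'anomalous': P(ore) = 0.2·0.6968 / (0.2·0.6968 + 0.1·0.3032) ≈ 0.8213

0.821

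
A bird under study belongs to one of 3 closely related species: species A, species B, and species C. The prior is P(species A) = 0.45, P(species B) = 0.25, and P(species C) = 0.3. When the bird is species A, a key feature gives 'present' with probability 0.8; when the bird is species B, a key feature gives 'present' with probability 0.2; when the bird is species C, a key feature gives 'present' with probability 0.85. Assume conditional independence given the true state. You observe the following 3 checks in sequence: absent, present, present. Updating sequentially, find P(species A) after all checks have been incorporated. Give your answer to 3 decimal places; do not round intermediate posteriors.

Apply Bayes' rule sequentially, carrying P(species A) forward.
After 'absent': normaliser = 0.2·0.4500 + 0.8·0.2500 + 0.15·0.3000; P(species A) ≈ 0.2687, P(species B) ≈ 0.5970, P(species C) ≈ 0.1343
After 'present': normaliser = 0.8·0.2687 + 0.2·0.5970 + 0.85·0.1343; P(species A) ≈ 0.4792, P(species B) ≈ 0.2662, P(species C) ≈ 0.2546
After 'present': normaliser = 0.8·0.4792 + 0.2·0.2662 + 0.85·0.2546; P(species A) ≈ 0.5871, P(species B) ≈ 0.0815, P(species C) ≈ 0.3314

0.587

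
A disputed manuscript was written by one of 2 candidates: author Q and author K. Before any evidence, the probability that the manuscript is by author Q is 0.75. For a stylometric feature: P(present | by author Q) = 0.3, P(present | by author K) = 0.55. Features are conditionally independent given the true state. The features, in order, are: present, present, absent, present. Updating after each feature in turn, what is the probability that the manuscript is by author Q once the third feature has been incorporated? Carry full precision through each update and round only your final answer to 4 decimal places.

After 'present': P(author Q) = 0.3·0.7500 / (0.3·0.7500 + 0.55·0.2500) ≈ 0.6207
After 'present': P(author Q) = 0.3·0.6207 / (0.3·0.6207 + 0.55·0.3793) ≈ 0.4716
After 'absent': P(author Q) = 0.7·0.4716 / (0.7·0.4716 + 0.45·0.5284) ≈ 0.5813

0.5813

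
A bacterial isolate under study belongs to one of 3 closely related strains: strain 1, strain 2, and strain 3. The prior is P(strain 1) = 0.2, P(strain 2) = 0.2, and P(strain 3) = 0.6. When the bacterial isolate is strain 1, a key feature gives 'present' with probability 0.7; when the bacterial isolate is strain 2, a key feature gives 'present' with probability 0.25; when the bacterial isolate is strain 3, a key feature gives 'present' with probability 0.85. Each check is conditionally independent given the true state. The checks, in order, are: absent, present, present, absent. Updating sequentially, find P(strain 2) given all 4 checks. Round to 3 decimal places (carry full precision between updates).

0.275

After 'absent': normaliser = 0.3·0.2000 + 0.75·0.2000 + 0.15·0.6000; P(strain 1) ≈ 0.2000, P(strain 2) ≈ 0.5000, P(strain 3) ≈ 0.3000
After 'present': normaliser = 0.7·0.2000 + 0.25·0.5000 + 0.85·0.3000; P(strain 1) ≈ 0.2692, P(strain 2) ≈ 0.2404, P(strain 3) ≈ 0.4904
After 'present': normaliser = 0.7·0.2692 + 0.25·0.2404 + 0.85·0.4904; P(strain 1) ≈ 0.2832, P(strain 2) ≈ 0.0903, P(strain 3) ≈ 0.6264
After 'absent': normaliser = 0.3·0.2832 + 0.75·0.0903 + 0.15·0.6264; P(strain 1) ≈ 0.3445, P(strain 2) ≈ 0.2746, P(strain 3) ≈ 0.3809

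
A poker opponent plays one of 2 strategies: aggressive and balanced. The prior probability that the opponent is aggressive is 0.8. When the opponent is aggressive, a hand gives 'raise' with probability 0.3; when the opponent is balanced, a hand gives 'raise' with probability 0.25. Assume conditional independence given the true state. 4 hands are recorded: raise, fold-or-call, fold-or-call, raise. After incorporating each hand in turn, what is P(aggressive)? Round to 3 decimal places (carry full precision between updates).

0.834

After 'raise': P(aggressive) = 0.3·0.8000 / (0.3·0.8000 + 0.25·0.2000) ≈ 0.8276
After 'fold-or-call': P(aggressive) = 0.7·0.8276 / (0.7·0.8276 + 0.75·0.1724) ≈ 0.8175
After 'fold-or-call': P(aggressive) = 0.7·0.8175 / (0.7·0.8175 + 0.75·0.1825) ≈ 0.8070
After 'raise': P(aggressive) = 0.3·0.8070 / (0.3·0.8070 + 0.25·0.1930) ≈ 0.8338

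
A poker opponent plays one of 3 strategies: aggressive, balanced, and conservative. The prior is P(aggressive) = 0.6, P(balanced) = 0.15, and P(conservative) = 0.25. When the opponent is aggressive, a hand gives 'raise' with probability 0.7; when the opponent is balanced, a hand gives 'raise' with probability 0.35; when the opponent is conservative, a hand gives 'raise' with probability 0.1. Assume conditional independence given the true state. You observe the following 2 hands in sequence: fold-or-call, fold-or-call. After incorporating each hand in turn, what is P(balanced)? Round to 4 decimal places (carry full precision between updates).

0.1981

Apply Bayes' rule sequentially, carrying P(balanced) forward.
After 'fold-or-call': normaliser = 0.3·0.6000 + 0.65·0.1500 + 0.9·0.2500; P(aggressive) ≈ 0.3582, P(balanced) ≈ 0.1940, P(conservative) ≈ 0.4478
After 'fold-or-call': normaliser = 0.3·0.3582 + 0.65·0.1940 + 0.9·0.4478; P(aggressive) ≈ 0.1688, P(balanced) ≈ 0.1981, P(conservative) ≈ 0.6331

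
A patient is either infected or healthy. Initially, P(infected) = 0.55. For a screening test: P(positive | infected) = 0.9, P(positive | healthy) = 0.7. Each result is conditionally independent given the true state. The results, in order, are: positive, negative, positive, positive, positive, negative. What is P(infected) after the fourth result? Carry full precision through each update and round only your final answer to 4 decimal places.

0.4641

After 'positive': P(infected) = 0.9·0.5500 / (0.9·0.5500 + 0.7·0.4500) ≈ 0.6111
After 'negative': P(infected) = 0.1·0.6111 / (0.1·0.6111 + 0.3·0.3889) ≈ 0.3438
After 'positive': P(infected) = 0.9·0.3438 / (0.9·0.3438 + 0.7·0.6562) ≈ 0.4024
After 'positive': P(infected) = 0.9·0.4024 / (0.9·0.4024 + 0.7·0.5976) ≈ 0.4641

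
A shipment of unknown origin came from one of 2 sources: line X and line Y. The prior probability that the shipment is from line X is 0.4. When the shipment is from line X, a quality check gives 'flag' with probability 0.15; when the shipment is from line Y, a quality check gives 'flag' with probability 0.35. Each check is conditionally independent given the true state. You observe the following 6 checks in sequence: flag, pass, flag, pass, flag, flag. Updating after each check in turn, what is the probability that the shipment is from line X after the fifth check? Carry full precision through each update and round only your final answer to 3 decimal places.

0.082

After 'flag': P(line X) = 0.15·0.4000 / (0.15·0.4000 + 0.35·0.6000) ≈ 0.2222
After 'pass': P(line X) = 0.85·0.2222 / (0.85·0.2222 + 0.65·0.7778) ≈ 0.2720
After 'flag': P(line X) = 0.15·0.2720 / (0.15·0.2720 + 0.35·0.7280) ≈ 0.1380
After 'pass': P(line X) = 0.85·0.1380 / (0.85·0.1380 + 0.65·0.8620) ≈ 0.1731
After 'flag': P(line X) = 0.15·0.1731 / (0.15·0.1731 + 0.35·0.8269) ≈ 0.0824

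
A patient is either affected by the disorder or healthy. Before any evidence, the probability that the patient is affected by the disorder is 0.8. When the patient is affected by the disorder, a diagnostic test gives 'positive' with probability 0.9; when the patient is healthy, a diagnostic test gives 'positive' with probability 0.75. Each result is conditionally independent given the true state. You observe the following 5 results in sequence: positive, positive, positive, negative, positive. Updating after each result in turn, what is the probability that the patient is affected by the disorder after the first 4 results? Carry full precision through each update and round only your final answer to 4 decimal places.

0.7344

Each posterior becomes the prior for the next update.
After 'positive': P(affected) = 0.9·0.8000 / (0.9·0.8000 + 0.75·0.2000) ≈ 0.8276
After 'positive': P(affected) = 0.9·0.8276 / (0.9·0.8276 + 0.75·0.1724) ≈ 0.8521
After 'positive': P(affected) = 0.9·0.8521 / (0.9·0.8521 + 0.75·0.1479) ≈ 0.8736
After 'negative': P(affected) = 0.1·0.8736 / (0.1·0.8736 + 0.25·0.1264) ≈ 0.7344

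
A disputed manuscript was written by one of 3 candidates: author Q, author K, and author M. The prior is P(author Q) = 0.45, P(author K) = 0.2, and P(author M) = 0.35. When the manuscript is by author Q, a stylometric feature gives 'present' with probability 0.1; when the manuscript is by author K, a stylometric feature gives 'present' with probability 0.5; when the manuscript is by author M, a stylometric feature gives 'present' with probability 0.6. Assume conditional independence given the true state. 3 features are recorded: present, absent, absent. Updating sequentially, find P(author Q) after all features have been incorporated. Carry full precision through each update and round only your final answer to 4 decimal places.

0.3835

Apply Bayes' rule sequentially, carrying P(author Q) forward.
After 'present': normaliser = 0.1·0.4500 + 0.5·0.2000 + 0.6·0.3500; P(author Q) ≈ 0.1268, P(author K) ≈ 0.2817, P(author M) ≈ 0.5915
After 'absent': normaliser = 0.9·0.1268 + 0.5·0.2817 + 0.4·0.5915; P(author Q) ≈ 0.2321, P(author K) ≈ 0.2865, P(author M) ≈ 0.4814
After 'absent': normaliser = 0.9·0.2321 + 0.5·0.2865 + 0.4·0.4814; P(author Q) ≈ 0.3835, P(author K) ≈ 0.2630, P(author M) ≈ 0.3535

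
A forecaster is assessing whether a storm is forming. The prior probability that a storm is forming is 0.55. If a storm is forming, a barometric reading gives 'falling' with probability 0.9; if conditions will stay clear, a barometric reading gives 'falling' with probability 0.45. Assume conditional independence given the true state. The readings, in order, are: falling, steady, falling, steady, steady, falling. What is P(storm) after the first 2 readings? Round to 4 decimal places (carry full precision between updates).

After 'falling': P(storm) = 0.9·0.5500 / (0.9·0.5500 + 0.45·0.4500) ≈ 0.7097
After 'steady': P(storm) = 0.1·0.7097 / (0.1·0.7097 + 0.55·0.2903) ≈ 0.3077

0.3077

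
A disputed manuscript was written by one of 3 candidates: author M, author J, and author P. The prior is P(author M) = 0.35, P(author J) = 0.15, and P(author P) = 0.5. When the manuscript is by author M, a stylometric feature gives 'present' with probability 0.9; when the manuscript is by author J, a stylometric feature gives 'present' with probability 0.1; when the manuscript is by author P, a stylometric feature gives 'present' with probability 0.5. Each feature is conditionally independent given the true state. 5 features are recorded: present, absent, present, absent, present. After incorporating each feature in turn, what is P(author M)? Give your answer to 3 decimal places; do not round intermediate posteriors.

0.139

Apply Bayes' rule sequentially, carrying P(author M) forward.
After 'present': normaliser = 0.9·0.3500 + 0.1·0.1500 + 0.5·0.5000; P(author M) ≈ 0.5431, P(author J) ≈ 0.0259, P(author P) ≈ 0.4310
After 'absent': normaliser = 0.1·0.5431 + 0.9·0.0259 + 0.5·0.4310; P(author M) ≈ 0.1853, P(author J) ≈ 0.0794, P(author P) ≈ 0.7353
After 'present': normaliser = 0.9·0.1853 + 0.1·0.0794 + 0.5·0.7353; P(author M) ≈ 0.3075, P(author J) ≈ 0.0146, P(author P) ≈ 0.6779
After 'absent': normaliser = 0.1·0.3075 + 0.9·0.0146 + 0.5·0.6779; P(author M) ≈ 0.0803, P(author J) ≈ 0.0344, P(author P) ≈ 0.8853
After 'present': normaliser = 0.9·0.0803 + 0.1·0.0344 + 0.5·0.8853; P(author M) ≈ 0.1394, P(author J) ≈ 0.0066, P(author P) ≈ 0.8539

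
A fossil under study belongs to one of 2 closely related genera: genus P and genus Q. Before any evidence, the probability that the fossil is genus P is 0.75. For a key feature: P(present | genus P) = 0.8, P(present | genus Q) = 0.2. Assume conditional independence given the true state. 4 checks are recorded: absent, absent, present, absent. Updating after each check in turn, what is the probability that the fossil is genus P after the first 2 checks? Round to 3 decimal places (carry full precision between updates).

0.158

After 'absent': P(genus P) = 0.2·0.7500 / (0.2·0.7500 + 0.8·0.2500) ≈ 0.4286
After 'absent': P(genus P) = 0.2·0.4286 / (0.2·0.4286 + 0.8·0.5714) ≈ 0.1579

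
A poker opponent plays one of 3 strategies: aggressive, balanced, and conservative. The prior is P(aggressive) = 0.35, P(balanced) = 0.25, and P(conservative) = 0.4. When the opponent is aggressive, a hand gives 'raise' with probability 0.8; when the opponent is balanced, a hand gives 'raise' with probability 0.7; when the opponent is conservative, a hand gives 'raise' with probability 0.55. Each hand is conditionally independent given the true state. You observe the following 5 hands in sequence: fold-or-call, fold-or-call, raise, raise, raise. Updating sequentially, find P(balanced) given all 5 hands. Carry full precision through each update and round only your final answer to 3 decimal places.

0.272

Each posterior becomes the prior for the next update.
After 'fold-or-call': normaliser = 0.2·0.3500 + 0.3·0.2500 + 0.45·0.4000; P(aggressive) ≈ 0.2154, P(balanced) ≈ 0.2308, P(conservative) ≈ 0.5538
After 'fold-or-call': normaliser = 0.2·0.2154 + 0.3·0.2308 + 0.45·0.5538; P(aggressive) ≈ 0.1191, P(balanced) ≈ 0.1915, P(conservative) ≈ 0.6894
After 'raise': normaliser = 0.8·0.1191 + 0.7·0.1915 + 0.55·0.6894; P(aggressive) ≈ 0.1566, P(balanced) ≈ 0.2203, P(conservative) ≈ 0.6231
After 'raise': normaliser = 0.8·0.1566 + 0.7·0.2203 + 0.55·0.6231; P(aggressive) ≈ 0.2014, P(balanced) ≈ 0.2478, P(conservative) ≈ 0.5508
After 'raise': normaliser = 0.8·0.2014 + 0.7·0.2478 + 0.55·0.5508; P(aggressive) ≈ 0.2527, P(balanced) ≈ 0.2721, P(conservative) ≈ 0.4752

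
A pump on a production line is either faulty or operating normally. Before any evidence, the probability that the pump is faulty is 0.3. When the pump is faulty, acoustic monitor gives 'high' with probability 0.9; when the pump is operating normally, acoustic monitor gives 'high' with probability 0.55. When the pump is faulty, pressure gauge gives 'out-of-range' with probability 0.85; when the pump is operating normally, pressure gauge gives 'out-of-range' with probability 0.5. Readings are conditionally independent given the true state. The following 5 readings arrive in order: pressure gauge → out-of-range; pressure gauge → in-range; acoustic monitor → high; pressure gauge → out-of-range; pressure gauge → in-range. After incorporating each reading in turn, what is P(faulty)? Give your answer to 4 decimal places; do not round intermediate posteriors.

After pressure gauge='out-of-range': P(faulty) = 0.85·0.3000 / (0.85·0.3000 + 0.5·0.7000) ≈ 0.4215
After pressure gauge='in-range': P(faulty) = 0.15·0.4215 / (0.15·0.4215 + 0.5·0.5785) ≈ 0.1794
After acoustic monitor='high': P(faulty) = 0.9·0.1794 / (0.9·0.1794 + 0.55·0.8206) ≈ 0.2634
After pressure gauge='out-of-range': P(faulty) = 0.85·0.2634 / (0.85·0.2634 + 0.5·0.7366) ≈ 0.3781
After pressure gauge='in-range': P(faulty) = 0.15·0.3781 / (0.15·0.3781 + 0.5·0.6219) ≈ 0.1543

0.1543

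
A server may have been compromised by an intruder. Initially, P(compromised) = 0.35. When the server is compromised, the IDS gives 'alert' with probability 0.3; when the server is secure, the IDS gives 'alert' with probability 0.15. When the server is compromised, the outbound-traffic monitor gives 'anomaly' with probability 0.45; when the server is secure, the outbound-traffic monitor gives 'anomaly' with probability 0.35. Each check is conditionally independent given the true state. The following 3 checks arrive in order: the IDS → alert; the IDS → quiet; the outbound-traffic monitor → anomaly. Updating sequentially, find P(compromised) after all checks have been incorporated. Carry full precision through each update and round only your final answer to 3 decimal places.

0.533

After the IDS='alert': P(compromised) = 0.3·0.3500 / (0.3·0.3500 + 0.15·0.6500) ≈ 0.5185
After the IDS='quiet': P(compromised) = 0.7·0.5185 / (0.7·0.5185 + 0.85·0.4815) ≈ 0.4700
After the outbound-traffic monitor='anomaly': P(compromised) = 0.45·0.4700 / (0.45·0.4700 + 0.35·0.5300) ≈ 0.5328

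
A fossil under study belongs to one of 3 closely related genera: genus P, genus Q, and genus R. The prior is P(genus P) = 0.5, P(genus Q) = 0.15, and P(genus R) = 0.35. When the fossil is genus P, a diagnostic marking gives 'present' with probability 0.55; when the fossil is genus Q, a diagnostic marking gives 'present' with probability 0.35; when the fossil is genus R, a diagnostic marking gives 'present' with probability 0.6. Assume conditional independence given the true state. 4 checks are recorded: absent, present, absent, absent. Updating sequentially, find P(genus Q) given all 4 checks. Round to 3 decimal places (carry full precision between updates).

After 'absent': normaliser = 0.45·0.5000 + 0.65·0.1500 + 0.4·0.3500; P(genus P) ≈ 0.4865, P(genus Q) ≈ 0.2108, P(genus R) ≈ 0.3027
After 'present': normaliser = 0.55·0.4865 + 0.35·0.2108 + 0.6·0.3027; P(genus P) ≈ 0.5116, P(genus Q) ≈ 0.1411, P(genus R) ≈ 0.3473
After 'absent': normaliser = 0.45·0.5116 + 0.65·0.1411 + 0.4·0.3473; P(genus P) ≈ 0.4996, P(genus Q) ≈ 0.1990, P(genus R) ≈ 0.3014
After 'absent': normaliser = 0.45·0.4996 + 0.65·0.1990 + 0.4·0.3014; P(genus P) ≈ 0.4736, P(genus Q) ≈ 0.2725, P(genus R) ≈ 0.2540

0.272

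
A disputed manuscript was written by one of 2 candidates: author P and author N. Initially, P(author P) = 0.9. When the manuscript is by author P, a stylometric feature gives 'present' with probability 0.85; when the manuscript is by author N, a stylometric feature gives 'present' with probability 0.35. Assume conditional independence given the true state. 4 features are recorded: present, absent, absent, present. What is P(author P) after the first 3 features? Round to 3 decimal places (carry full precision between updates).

0.538

Each posterior becomes the prior for the next update.
After 'present': P(author P) = 0.85·0.9000 / (0.85·0.9000 + 0.35·0.1000) ≈ 0.9563
After 'absent': P(author P) = 0.15·0.9563 / (0.15·0.9563 + 0.65·0.0437) ≈ 0.8345
After 'absent': P(author P) = 0.15·0.8345 / (0.15·0.8345 + 0.65·0.1655) ≈ 0.5379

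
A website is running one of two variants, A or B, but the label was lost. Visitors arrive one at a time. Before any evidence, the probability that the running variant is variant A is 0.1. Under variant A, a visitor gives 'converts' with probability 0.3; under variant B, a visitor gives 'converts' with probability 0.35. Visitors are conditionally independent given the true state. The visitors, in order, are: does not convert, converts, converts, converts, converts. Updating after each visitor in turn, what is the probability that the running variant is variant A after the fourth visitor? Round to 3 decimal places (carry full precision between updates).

After 'does not convert': P(A) = 0.7·0.1000 / (0.7·0.1000 + 0.65·0.9000) ≈ 0.1069
After 'converts': P(A) = 0.3·0.1069 / (0.3·0.1069 + 0.35·0.8931) ≈ 0.0930
After 'converts': P(A) = 0.3·0.0930 / (0.3·0.0930 + 0.35·0.9070) ≈ 0.0808
After 'converts': P(A) = 0.3·0.0808 / (0.3·0.0808 + 0.35·0.9192) ≈ 0.0701

0.070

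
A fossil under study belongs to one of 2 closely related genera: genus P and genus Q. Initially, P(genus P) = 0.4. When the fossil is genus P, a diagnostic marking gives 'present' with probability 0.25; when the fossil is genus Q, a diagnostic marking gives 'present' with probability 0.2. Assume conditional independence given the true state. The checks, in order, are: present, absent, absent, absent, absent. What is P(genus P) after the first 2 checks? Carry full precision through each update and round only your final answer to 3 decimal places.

0.439

Apply Bayes' rule sequentially, carrying P(genus P) forward.
After 'present': P(genus P) = 0.25·0.4000 / (0.25·0.4000 + 0.2·0.6000) ≈ 0.4545
After 'absent': P(genus P) = 0.75·0.4545 / (0.75·0.4545 + 0.8·0.5455) ≈ 0.4386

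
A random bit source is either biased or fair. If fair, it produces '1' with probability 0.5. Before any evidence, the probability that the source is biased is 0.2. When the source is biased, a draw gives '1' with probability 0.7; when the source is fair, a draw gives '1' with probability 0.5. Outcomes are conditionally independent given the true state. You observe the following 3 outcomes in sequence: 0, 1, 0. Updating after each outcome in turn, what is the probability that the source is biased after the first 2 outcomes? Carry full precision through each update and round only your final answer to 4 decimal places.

After '0': P(biased) = 0.3·0.2000 / (0.3·0.2000 + 0.5·0.8000) ≈ 0.1304
After '1': P(biased) = 0.7·0.1304 / (0.7·0.1304 + 0.5·0.8696) ≈ 0.1736

0.1736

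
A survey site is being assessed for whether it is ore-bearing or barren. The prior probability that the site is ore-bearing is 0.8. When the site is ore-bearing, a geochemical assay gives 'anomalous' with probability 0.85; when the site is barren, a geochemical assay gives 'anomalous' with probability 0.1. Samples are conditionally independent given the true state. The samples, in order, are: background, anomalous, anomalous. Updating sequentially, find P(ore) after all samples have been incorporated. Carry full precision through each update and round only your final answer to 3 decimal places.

0.980

After 'background': P(ore) = 0.15·0.8000 / (0.15·0.8000 + 0.9·0.2000) ≈ 0.4000
After 'anomalous': P(ore) = 0.85·0.4000 / (0.85·0.4000 + 0.1·0.6000) ≈ 0.8500
After 'anomalous': P(ore) = 0.85·0.8500 / (0.85·0.8500 + 0.1·0.1500) ≈ 0.9797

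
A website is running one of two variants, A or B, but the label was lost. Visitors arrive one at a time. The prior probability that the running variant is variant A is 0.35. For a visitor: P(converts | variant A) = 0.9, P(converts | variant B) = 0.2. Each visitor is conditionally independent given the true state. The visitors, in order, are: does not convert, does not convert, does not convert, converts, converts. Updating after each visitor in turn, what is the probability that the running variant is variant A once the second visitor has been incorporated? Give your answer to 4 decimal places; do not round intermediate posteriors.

Each posterior becomes the prior for the next update.
After 'does not convert': P(A) = 0.1·0.3500 / (0.1·0.3500 + 0.8·0.6500) ≈ 0.0631
After 'does not convert': P(A) = 0.1·0.0631 / (0.1·0.0631 + 0.8·0.9369) ≈ 0.0083

0.0083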